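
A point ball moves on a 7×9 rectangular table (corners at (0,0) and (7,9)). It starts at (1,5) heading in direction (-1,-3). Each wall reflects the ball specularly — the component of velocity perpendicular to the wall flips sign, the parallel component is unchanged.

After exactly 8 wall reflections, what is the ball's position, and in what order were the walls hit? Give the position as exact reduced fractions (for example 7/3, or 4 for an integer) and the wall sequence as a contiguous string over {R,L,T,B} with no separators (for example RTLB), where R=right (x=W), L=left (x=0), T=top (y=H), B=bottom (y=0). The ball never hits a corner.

Final position: (0,4)
Wall sequence: LBTBRTBL

1. t=1 → L at (0,2); v=(1,-3)
2. t=2/3 → B at (2/3,0); v=(1,3)
3. t=3 → T at (11/3,9); v=(1,-3)
4. t=3 → B at (20/3,0); v=(1,3)
5. t=1/3 → R at (7,1); v=(-1,3)
6. t=8/3 → T at (13/3,9); v=(-1,-3)
7. t=3 → B at (4/3,0); v=(-1,3)
8. t=4/3 → L at (0,4); v=(1,3)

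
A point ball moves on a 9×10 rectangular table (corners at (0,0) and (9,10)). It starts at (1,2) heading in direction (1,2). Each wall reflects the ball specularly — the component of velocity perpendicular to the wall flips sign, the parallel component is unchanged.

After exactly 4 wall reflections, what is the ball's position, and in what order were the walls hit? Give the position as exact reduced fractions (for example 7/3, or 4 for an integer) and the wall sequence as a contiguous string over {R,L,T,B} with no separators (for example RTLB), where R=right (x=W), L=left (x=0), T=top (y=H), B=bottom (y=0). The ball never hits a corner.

1. t=4 → T at (5,10); v=(1,-2)
2. t=4 → R at (9,2); v=(-1,-2)
3. t=1 → B at (8,0); v=(-1,2)
4. t=5 → T at (3,10); v=(-1,-2)

Final position: (3,10)
Wall sequence: TRBT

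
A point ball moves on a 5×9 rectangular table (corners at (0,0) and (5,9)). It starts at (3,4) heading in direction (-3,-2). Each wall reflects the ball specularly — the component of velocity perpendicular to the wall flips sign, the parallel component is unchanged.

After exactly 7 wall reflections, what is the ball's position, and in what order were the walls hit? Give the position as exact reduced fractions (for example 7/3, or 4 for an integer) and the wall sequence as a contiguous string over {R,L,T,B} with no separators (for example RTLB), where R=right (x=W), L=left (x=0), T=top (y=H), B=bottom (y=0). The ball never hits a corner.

Final position: (0,20/3)
Wall sequence: LBRLRTL

1. t=1 → L at (0,2); v=(3,-2)
2. t=1 → B at (3,0); v=(3,2)
3. t=2/3 → R at (5,4/3); v=(-3,2)
4. t=5/3 → L at (0,14/3); v=(3,2)
5. t=5/3 → R at (5,8); v=(-3,2)
6. t=1/2 → T at (7/2,9); v=(-3,-2)
7. t=7/6 → L at (0,20/3); v=(3,-2)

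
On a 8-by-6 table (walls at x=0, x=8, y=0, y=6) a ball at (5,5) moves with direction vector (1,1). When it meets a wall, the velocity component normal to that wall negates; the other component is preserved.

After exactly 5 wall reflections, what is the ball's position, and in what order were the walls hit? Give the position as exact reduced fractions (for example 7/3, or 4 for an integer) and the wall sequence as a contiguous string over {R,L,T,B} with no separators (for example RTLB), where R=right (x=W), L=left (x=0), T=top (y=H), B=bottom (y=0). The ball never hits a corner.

Final position: (2,6)
Wall sequence: TRBLT

1. t=1 → T at (6,6); v=(1,-1)
2. t=2 → R at (8,4); v=(-1,-1)
3. t=4 → B at (4,0); v=(-1,1)
4. t=4 → L at (0,4); v=(1,1)
5. t=2 → T at (2,6); v=(1,-1)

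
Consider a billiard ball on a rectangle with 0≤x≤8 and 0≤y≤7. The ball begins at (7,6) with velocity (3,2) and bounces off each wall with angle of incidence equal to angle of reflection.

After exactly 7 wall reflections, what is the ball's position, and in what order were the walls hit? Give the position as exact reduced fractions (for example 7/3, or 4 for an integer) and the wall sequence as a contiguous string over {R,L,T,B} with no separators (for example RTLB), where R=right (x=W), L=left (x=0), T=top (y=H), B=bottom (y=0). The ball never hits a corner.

1. t=1/3 → R at (8,20/3); v=(-3,2)
2. t=1/6 → T at (15/2,7); v=(-3,-2)
3. t=5/2 → L at (0,2); v=(3,-2)
4. t=1 → B at (3,0); v=(3,2)
5. t=5/3 → R at (8,10/3); v=(-3,2)
6. t=11/6 → T at (5/2,7); v=(-3,-2)
7. t=5/6 → L at (0,16/3); v=(3,-2)

Final position: (0,16/3)
Wall sequence: RTLBRTL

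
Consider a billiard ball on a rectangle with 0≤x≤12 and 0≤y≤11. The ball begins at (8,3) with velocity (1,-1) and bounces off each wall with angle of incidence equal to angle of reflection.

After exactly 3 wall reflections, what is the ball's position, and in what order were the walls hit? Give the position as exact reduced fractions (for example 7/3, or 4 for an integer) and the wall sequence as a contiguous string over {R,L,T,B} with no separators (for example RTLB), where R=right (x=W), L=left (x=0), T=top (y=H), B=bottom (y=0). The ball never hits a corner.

Final position: (2,11)
Wall sequence: BRT

1. t=3 → B at (11,0); v=(1,1)
2. t=1 → R at (12,1); v=(-1,1)
3. t=10 → T at (2,11); v=(-1,-1)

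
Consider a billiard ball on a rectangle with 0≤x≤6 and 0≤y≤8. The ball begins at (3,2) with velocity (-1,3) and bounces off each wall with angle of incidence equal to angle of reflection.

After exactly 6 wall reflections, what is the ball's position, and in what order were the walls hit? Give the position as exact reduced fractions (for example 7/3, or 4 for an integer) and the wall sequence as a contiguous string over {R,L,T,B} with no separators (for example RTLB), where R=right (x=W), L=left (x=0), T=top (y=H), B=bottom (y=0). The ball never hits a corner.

1. t=2 → T at (1,8); v=(-1,-3)
2. t=1 → L at (0,5); v=(1,-3)
3. t=5/3 → B at (5/3,0); v=(1,3)
4. t=8/3 → T at (13/3,8); v=(1,-3)
5. t=5/3 → R at (6,3); v=(-1,-3)
6. t=1 → B at (5,0); v=(-1,3)

Final position: (5,0)
Wall sequence: TLBTRB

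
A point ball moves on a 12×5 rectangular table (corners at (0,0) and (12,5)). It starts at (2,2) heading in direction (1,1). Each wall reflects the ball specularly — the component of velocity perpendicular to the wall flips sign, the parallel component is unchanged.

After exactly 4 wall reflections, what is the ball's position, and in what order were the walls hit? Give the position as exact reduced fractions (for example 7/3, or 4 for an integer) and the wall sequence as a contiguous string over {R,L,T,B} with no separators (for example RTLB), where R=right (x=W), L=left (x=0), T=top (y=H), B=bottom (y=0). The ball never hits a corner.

Final position: (9,5)
Wall sequence: TBRT

1. t=3 → T at (5,5); v=(1,-1)
2. t=5 → B at (10,0); v=(1,1)
3. t=2 → R at (12,2); v=(-1,1)
4. t=3 → T at (9,5); v=(-1,-1)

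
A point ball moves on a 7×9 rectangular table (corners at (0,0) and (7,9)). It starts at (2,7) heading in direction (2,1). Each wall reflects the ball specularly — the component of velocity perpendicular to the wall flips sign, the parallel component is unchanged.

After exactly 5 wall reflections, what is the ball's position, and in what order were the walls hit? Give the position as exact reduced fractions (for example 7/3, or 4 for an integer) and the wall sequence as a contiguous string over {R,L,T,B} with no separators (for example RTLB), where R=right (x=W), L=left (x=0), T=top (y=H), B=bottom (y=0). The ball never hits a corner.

Final position: (4,0)
Wall sequence: TRLRB

1. t=2 → T at (6,9); v=(2,-1)
2. t=1/2 → R at (7,17/2); v=(-2,-1)
3. t=7/2 → L at (0,5); v=(2,-1)
4. t=7/2 → R at (7,3/2); v=(-2,-1)
5. t=3/2 → B at (4,0); v=(-2,1)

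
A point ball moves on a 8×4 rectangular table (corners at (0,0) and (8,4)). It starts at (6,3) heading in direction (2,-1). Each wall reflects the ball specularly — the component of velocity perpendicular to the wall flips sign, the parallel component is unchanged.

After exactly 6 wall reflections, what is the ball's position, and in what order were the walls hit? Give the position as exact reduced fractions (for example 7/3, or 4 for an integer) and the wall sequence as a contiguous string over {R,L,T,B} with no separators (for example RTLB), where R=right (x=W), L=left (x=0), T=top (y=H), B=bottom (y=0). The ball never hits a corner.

1. t=1 → R at (8,2); v=(-2,-1)
2. t=2 → B at (4,0); v=(-2,1)
3. t=2 → L at (0,2); v=(2,1)
4. t=2 → T at (4,4); v=(2,-1)
5. t=2 → R at (8,2); v=(-2,-1)
6. t=2 → B at (4,0); v=(-2,1)

Final position: (4,0)
Wall sequence: RBLTRB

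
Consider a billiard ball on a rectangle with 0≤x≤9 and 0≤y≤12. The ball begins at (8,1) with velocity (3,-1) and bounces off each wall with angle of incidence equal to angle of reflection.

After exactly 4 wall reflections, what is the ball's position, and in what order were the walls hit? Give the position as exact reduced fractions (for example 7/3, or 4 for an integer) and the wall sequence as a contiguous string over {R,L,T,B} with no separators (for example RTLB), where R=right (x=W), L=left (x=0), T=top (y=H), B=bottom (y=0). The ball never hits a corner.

Final position: (9,16/3)
Wall sequence: RBLR

1. t=1/3 → R at (9,2/3); v=(-3,-1)
2. t=2/3 → B at (7,0); v=(-3,1)
3. t=7/3 → L at (0,7/3); v=(3,1)
4. t=3 → R at (9,16/3); v=(-3,1)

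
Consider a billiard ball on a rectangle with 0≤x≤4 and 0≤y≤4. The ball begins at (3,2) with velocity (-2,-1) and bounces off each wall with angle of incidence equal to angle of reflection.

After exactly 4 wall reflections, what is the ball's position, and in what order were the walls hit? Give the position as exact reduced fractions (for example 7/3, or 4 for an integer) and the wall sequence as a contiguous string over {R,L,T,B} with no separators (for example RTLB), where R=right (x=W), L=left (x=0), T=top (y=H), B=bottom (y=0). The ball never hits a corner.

Final position: (0,7/2)
Wall sequence: LBRL

1. t=3/2 → L at (0,1/2); v=(2,-1)
2. t=1/2 → B at (1,0); v=(2,1)
3. t=3/2 → R at (4,3/2); v=(-2,1)
4. t=2 → L at (0,7/2); v=(2,1)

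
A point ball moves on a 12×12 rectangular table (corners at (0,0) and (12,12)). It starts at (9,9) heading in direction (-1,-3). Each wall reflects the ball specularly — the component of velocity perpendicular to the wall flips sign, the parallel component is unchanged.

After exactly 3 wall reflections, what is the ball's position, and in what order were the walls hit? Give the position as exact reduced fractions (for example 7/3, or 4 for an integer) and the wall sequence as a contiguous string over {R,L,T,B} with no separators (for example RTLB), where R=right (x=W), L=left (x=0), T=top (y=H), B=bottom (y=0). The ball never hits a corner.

Final position: (0,6)
Wall sequence: BTL

1. t=3 → B at (6,0); v=(-1,3)
2. t=4 → T at (2,12); v=(-1,-3)
3. t=2 → L at (0,6); v=(1,-3)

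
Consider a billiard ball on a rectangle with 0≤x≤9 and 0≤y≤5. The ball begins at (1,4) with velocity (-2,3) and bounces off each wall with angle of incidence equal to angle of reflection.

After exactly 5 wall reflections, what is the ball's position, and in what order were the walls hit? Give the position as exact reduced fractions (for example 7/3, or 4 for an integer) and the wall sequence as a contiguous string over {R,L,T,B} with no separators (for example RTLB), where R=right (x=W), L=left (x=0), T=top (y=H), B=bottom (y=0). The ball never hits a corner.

1. t=1/3 → T at (1/3,5); v=(-2,-3)
2. t=1/6 → L at (0,9/2); v=(2,-3)
3. t=3/2 → B at (3,0); v=(2,3)
4. t=5/3 → T at (19/3,5); v=(2,-3)
5. t=4/3 → R at (9,1); v=(-2,-3)

Final position: (9,1)
Wall sequence: TLBTR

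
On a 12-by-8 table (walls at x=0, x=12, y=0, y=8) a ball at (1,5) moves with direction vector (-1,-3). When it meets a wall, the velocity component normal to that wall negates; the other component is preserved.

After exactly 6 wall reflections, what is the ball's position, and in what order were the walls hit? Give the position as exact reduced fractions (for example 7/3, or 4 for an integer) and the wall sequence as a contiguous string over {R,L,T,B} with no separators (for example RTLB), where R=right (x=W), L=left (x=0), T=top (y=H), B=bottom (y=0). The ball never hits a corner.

1. t=1 → L at (0,2); v=(1,-3)
2. t=2/3 → B at (2/3,0); v=(1,3)
3. t=8/3 → T at (10/3,8); v=(1,-3)
4. t=8/3 → B at (6,0); v=(1,3)
5. t=8/3 → T at (26/3,8); v=(1,-3)
6. t=8/3 → B at (34/3,0); v=(1,3)

Final position: (34/3,0)
Wall sequence: LBTBTB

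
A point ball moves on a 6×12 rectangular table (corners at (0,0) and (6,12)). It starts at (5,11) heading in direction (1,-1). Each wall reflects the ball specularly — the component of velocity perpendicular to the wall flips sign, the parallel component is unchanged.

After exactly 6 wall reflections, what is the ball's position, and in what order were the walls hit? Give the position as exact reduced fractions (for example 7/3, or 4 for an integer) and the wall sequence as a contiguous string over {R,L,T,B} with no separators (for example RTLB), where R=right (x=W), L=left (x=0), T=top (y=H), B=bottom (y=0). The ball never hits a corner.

Final position: (4,12)
Wall sequence: RLBRLT

1. t=1 → R at (6,10); v=(-1,-1)
2. t=6 → L at (0,4); v=(1,-1)
3. t=4 → B at (4,0); v=(1,1)
4. t=2 → R at (6,2); v=(-1,1)
5. t=6 → L at (0,8); v=(1,1)
6. t=4 → T at (4,12); v=(1,-1)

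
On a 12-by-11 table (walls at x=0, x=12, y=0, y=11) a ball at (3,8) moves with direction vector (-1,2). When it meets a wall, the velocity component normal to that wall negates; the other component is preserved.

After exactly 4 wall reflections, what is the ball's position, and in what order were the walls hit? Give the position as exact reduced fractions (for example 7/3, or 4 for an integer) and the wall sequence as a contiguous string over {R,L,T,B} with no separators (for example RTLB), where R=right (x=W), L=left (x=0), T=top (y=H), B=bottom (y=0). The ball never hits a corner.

1. t=3/2 → T at (3/2,11); v=(-1,-2)
2. t=3/2 → L at (0,8); v=(1,-2)
3. t=4 → B at (4,0); v=(1,2)
4. t=11/2 → T at (19/2,11); v=(1,-2)

Final position: (19/2,11)
Wall sequence: TLBT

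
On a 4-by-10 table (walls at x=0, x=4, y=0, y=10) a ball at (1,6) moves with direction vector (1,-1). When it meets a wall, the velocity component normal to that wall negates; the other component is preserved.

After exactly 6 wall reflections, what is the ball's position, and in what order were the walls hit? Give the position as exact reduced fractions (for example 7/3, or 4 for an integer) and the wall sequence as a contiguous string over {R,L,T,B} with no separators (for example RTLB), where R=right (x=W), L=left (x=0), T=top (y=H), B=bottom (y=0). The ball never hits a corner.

1. t=3 → R at (4,3); v=(-1,-1)
2. t=3 → B at (1,0); v=(-1,1)
3. t=1 → L at (0,1); v=(1,1)
4. t=4 → R at (4,5); v=(-1,1)
5. t=4 → L at (0,9); v=(1,1)
6. t=1 → T at (1,10); v=(1,-1)

Final position: (1,10)
Wall sequence: RBLRLT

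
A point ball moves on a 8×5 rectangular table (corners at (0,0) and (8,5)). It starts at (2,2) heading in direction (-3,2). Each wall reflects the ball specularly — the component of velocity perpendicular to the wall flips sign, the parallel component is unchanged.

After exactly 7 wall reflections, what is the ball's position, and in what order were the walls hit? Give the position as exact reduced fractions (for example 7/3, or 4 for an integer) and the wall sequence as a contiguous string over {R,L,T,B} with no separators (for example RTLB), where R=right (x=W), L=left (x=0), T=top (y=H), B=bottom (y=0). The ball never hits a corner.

1. t=2/3 → L at (0,10/3); v=(3,2)
2. t=5/6 → T at (5/2,5); v=(3,-2)
3. t=11/6 → R at (8,4/3); v=(-3,-2)
4. t=2/3 → B at (6,0); v=(-3,2)
5. t=2 → L at (0,4); v=(3,2)
6. t=1/2 → T at (3/2,5); v=(3,-2)
7. t=13/6 → R at (8,2/3); v=(-3,-2)

Final position: (8,2/3)
Wall sequence: LTRBLTR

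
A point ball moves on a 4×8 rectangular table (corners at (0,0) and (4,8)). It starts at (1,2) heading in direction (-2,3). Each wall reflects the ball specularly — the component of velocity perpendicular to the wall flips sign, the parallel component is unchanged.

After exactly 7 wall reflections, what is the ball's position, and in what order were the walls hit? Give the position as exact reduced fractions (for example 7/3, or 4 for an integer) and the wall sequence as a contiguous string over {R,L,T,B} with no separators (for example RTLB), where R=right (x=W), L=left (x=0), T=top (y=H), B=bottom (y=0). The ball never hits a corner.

Final position: (7/3,8)
Wall sequence: LTRLBRT

1. t=1/2 → L at (0,7/2); v=(2,3)
2. t=3/2 → T at (3,8); v=(2,-3)
3. t=1/2 → R at (4,13/2); v=(-2,-3)
4. t=2 → L at (0,1/2); v=(2,-3)
5. t=1/6 → B at (1/3,0); v=(2,3)
6. t=11/6 → R at (4,11/2); v=(-2,3)
7. t=5/6 → T at (7/3,8); v=(-2,-3)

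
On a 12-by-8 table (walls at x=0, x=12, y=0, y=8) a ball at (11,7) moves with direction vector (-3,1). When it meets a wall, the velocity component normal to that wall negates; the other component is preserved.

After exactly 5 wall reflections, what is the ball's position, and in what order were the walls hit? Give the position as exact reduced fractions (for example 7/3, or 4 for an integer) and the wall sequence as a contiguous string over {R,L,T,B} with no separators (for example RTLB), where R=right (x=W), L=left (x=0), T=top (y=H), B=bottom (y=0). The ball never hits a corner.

1. t=1 → T at (8,8); v=(-3,-1)
2. t=8/3 → L at (0,16/3); v=(3,-1)
3. t=4 → R at (12,4/3); v=(-3,-1)
4. t=4/3 → B at (8,0); v=(-3,1)
5. t=8/3 → L at (0,8/3); v=(3,1)

Final position: (0,8/3)
Wall sequence: TLRBL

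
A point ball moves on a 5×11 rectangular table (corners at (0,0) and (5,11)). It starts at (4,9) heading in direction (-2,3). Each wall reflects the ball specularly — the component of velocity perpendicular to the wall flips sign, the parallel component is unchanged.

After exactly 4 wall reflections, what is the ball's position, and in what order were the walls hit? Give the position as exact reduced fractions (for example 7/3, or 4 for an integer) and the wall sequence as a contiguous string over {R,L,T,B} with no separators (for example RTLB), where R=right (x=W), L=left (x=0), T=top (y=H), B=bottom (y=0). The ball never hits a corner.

Final position: (5,1/2)
Wall sequence: TLBR

1. t=2/3 → T at (8/3,11); v=(-2,-3)
2. t=4/3 → L at (0,7); v=(2,-3)
3. t=7/3 → B at (14/3,0); v=(2,3)
4. t=1/6 → R at (5,1/2); v=(-2,3)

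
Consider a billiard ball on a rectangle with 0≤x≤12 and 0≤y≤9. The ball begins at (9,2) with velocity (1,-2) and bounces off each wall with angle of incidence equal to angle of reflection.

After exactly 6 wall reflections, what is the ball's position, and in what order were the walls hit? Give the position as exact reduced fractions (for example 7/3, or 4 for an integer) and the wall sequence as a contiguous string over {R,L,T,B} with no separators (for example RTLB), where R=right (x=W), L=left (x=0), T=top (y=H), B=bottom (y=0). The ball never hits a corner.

1. t=1 → B at (10,0); v=(1,2)
2. t=2 → R at (12,4); v=(-1,2)
3. t=5/2 → T at (19/2,9); v=(-1,-2)
4. t=9/2 → B at (5,0); v=(-1,2)
5. t=9/2 → T at (1/2,9); v=(-1,-2)
6. t=1/2 → L at (0,8); v=(1,-2)

Final position: (0,8)
Wall sequence: BRTBTL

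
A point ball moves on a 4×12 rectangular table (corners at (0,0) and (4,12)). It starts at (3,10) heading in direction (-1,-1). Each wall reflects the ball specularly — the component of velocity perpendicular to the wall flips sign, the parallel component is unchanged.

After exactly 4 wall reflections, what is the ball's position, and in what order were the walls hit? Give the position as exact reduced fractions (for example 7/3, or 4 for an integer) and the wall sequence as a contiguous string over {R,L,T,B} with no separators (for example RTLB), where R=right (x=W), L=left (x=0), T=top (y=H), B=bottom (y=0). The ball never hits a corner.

1. t=3 → L at (0,7); v=(1,-1)
2. t=4 → R at (4,3); v=(-1,-1)
3. t=3 → B at (1,0); v=(-1,1)
4. t=1 → L at (0,1); v=(1,1)

Final position: (0,1)
Wall sequence: LRBL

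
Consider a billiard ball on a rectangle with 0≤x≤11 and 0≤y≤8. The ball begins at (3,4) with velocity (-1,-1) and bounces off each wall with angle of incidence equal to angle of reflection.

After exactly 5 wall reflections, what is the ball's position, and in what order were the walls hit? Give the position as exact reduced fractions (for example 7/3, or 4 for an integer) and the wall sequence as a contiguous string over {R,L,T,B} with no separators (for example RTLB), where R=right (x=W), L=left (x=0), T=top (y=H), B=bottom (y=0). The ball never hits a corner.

1. t=3 → L at (0,1); v=(1,-1)
2. t=1 → B at (1,0); v=(1,1)
3. t=8 → T at (9,8); v=(1,-1)
4. t=2 → R at (11,6); v=(-1,-1)
5. t=6 → B at (5,0); v=(-1,1)

Final position: (5,0)
Wall sequence: LBTRB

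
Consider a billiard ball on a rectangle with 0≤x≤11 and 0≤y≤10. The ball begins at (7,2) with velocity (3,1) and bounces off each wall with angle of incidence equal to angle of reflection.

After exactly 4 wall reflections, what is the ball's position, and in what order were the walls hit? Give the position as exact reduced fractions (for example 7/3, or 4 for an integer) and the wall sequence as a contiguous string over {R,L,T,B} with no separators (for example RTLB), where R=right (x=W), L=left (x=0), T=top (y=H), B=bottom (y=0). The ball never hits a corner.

Final position: (11,28/3)
Wall sequence: RLTR

1. t=4/3 → R at (11,10/3); v=(-3,1)
2. t=11/3 → L at (0,7); v=(3,1)
3. t=3 → T at (9,10); v=(3,-1)
4. t=2/3 → R at (11,28/3); v=(-3,-1)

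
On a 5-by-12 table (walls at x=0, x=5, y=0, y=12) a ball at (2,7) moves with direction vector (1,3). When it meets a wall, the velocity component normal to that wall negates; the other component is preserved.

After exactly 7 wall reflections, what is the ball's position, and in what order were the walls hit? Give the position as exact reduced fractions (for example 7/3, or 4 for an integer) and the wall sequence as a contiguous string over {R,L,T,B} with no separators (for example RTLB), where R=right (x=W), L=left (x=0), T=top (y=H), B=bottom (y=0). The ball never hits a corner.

1. t=5/3 → T at (11/3,12); v=(1,-3)
2. t=4/3 → R at (5,8); v=(-1,-3)
3. t=8/3 → B at (7/3,0); v=(-1,3)
4. t=7/3 → L at (0,7); v=(1,3)
5. t=5/3 → T at (5/3,12); v=(1,-3)
6. t=10/3 → R at (5,2); v=(-1,-3)
7. t=2/3 → B at (13/3,0); v=(-1,3)

Final position: (13/3,0)
Wall sequence: TRBLTRB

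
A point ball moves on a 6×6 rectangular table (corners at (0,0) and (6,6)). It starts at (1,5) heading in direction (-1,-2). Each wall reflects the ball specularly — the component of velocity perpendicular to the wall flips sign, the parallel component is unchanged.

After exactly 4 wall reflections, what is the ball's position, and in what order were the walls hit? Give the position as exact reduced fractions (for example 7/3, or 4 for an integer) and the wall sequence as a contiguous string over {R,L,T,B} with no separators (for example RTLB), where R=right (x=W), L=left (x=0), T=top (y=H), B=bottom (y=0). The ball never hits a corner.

1. t=1 → L at (0,3); v=(1,-2)
2. t=3/2 → B at (3/2,0); v=(1,2)
3. t=3 → T at (9/2,6); v=(1,-2)
4. t=3/2 → R at (6,3); v=(-1,-2)

Final position: (6,3)
Wall sequence: LBTR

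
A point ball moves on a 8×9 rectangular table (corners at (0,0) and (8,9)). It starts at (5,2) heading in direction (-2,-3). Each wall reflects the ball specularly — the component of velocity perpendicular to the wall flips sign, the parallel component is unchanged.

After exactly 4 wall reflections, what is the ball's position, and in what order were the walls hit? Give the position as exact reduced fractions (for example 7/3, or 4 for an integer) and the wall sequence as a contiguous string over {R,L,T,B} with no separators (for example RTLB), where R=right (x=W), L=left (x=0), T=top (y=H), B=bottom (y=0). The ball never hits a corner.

Final position: (8,1/2)
Wall sequence: BLTR

1. t=2/3 → B at (11/3,0); v=(-2,3)
2. t=11/6 → L at (0,11/2); v=(2,3)
3. t=7/6 → T at (7/3,9); v=(2,-3)
4. t=17/6 → R at (8,1/2); v=(-2,-3)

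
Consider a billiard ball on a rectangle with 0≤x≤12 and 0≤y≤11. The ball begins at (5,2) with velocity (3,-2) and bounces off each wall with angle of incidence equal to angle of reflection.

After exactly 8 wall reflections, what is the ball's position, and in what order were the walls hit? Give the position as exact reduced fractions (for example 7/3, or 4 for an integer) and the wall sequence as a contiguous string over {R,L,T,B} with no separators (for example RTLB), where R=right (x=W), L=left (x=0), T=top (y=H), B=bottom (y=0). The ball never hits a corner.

1. t=1 → B at (8,0); v=(3,2)
2. t=4/3 → R at (12,8/3); v=(-3,2)
3. t=4 → L at (0,32/3); v=(3,2)
4. t=1/6 → T at (1/2,11); v=(3,-2)
5. t=23/6 → R at (12,10/3); v=(-3,-2)
6. t=5/3 → B at (7,0); v=(-3,2)
7. t=7/3 → L at (0,14/3); v=(3,2)
8. t=19/6 → T at (19/2,11); v=(3,-2)

Final position: (19/2,11)
Wall sequence: BRLTRBLT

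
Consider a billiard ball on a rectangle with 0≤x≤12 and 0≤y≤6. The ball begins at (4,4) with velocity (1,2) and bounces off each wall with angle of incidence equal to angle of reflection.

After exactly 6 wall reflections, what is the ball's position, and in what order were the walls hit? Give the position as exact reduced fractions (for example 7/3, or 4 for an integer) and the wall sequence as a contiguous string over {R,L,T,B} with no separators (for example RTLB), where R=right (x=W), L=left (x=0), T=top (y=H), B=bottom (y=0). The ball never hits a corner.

1. t=1 → T at (5,6); v=(1,-2)
2. t=3 → B at (8,0); v=(1,2)
3. t=3 → T at (11,6); v=(1,-2)
4. t=1 → R at (12,4); v=(-1,-2)
5. t=2 → B at (10,0); v=(-1,2)
6. t=3 → T at (7,6); v=(-1,-2)

Final position: (7,6)
Wall sequence: TBTRBT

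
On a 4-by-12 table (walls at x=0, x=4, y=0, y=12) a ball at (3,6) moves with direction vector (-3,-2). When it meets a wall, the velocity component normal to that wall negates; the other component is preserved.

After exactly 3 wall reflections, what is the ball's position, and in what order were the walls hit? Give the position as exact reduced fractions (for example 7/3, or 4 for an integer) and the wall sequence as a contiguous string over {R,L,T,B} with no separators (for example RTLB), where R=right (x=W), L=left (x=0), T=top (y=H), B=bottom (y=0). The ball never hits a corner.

Final position: (2,0)
Wall sequence: LRB

1. t=1 → L at (0,4); v=(3,-2)
2. t=4/3 → R at (4,4/3); v=(-3,-2)
3. t=2/3 → B at (2,0); v=(-3,2)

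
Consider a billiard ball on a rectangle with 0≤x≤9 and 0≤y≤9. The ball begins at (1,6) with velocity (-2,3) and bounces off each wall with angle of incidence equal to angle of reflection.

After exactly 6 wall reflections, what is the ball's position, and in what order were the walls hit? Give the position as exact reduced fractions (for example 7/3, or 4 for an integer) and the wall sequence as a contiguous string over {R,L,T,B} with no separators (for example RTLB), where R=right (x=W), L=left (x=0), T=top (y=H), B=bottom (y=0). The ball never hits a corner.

1. t=1/2 → L at (0,15/2); v=(2,3)
2. t=1/2 → T at (1,9); v=(2,-3)
3. t=3 → B at (7,0); v=(2,3)
4. t=1 → R at (9,3); v=(-2,3)
5. t=2 → T at (5,9); v=(-2,-3)
6. t=5/2 → L at (0,3/2); v=(2,-3)

Final position: (0,3/2)
Wall sequence: LTBRTL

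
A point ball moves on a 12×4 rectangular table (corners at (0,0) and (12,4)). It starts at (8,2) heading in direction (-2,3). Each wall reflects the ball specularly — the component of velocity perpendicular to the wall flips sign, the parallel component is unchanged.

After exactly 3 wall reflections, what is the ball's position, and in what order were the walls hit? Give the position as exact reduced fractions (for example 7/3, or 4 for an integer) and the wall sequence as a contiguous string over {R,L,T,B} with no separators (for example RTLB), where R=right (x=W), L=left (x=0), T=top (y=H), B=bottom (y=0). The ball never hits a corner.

Final position: (4/3,4)
Wall sequence: TBT

1. t=2/3 → T at (20/3,4); v=(-2,-3)
2. t=4/3 → B at (4,0); v=(-2,3)
3. t=4/3 → T at (4/3,4); v=(-2,-3)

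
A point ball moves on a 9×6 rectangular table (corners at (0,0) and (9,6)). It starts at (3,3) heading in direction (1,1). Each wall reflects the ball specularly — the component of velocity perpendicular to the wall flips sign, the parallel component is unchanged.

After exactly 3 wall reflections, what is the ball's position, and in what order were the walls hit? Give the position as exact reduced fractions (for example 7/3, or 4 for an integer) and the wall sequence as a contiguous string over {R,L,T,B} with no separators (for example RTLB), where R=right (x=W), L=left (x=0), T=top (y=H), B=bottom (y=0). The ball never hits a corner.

1. t=3 → T at (6,6); v=(1,-1)
2. t=3 → R at (9,3); v=(-1,-1)
3. t=3 → B at (6,0); v=(-1,1)

Final position: (6,0)
Wall sequence: TRB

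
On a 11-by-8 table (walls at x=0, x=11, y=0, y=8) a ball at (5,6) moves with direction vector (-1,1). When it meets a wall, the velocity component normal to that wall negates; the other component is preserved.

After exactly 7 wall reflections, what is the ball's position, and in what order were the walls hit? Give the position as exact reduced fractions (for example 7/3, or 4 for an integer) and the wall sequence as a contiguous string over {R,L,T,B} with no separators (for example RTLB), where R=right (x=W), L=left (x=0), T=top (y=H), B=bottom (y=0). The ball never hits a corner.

Final position: (0,1)
Wall sequence: TLBRTBL

1. t=2 → T at (3,8); v=(-1,-1)
2. t=3 → L at (0,5); v=(1,-1)
3. t=5 → B at (5,0); v=(1,1)
4. t=6 → R at (11,6); v=(-1,1)
5. t=2 → T at (9,8); v=(-1,-1)
6. t=8 → B at (1,0); v=(-1,1)
7. t=1 → L at (0,1); v=(1,1)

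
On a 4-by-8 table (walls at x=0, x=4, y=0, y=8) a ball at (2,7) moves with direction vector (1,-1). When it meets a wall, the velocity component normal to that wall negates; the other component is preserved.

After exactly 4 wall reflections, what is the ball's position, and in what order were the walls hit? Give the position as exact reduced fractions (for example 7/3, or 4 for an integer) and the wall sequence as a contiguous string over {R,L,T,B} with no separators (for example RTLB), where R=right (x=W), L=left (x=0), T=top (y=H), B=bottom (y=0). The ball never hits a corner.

1. t=2 → R at (4,5); v=(-1,-1)
2. t=4 → L at (0,1); v=(1,-1)
3. t=1 → B at (1,0); v=(1,1)
4. t=3 → R at (4,3); v=(-1,1)

Final position: (4,3)
Wall sequence: RLBR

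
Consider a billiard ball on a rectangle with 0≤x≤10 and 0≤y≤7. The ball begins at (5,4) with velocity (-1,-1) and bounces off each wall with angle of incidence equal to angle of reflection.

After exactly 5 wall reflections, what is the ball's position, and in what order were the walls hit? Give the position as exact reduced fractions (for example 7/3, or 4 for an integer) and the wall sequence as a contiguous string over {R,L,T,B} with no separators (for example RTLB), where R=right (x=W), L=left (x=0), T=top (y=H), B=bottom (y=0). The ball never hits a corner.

Final position: (7,0)
Wall sequence: BLTRB

1. t=4 → B at (1,0); v=(-1,1)
2. t=1 → L at (0,1); v=(1,1)
3. t=6 → T at (6,7); v=(1,-1)
4. t=4 → R at (10,3); v=(-1,-1)
5. t=3 → B at (7,0); v=(-1,1)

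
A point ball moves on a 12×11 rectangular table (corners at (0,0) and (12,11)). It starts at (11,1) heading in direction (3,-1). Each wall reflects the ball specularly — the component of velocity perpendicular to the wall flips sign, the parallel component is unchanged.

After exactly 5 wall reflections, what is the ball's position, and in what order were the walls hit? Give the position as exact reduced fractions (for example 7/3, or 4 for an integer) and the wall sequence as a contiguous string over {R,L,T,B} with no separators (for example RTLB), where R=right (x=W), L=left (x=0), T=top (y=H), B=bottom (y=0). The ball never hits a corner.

1. t=1/3 → R at (12,2/3); v=(-3,-1)
2. t=2/3 → B at (10,0); v=(-3,1)
3. t=10/3 → L at (0,10/3); v=(3,1)
4. t=4 → R at (12,22/3); v=(-3,1)
5. t=11/3 → T at (1,11); v=(-3,-1)

Final position: (1,11)
Wall sequence: RBLRT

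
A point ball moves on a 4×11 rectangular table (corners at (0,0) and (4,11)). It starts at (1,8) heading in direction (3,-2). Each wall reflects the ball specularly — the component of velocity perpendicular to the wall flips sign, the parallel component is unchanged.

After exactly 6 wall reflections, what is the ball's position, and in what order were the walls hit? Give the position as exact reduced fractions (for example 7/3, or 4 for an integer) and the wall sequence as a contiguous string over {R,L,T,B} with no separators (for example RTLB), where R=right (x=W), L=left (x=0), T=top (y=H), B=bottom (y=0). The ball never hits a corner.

1. t=1 → R at (4,6); v=(-3,-2)
2. t=4/3 → L at (0,10/3); v=(3,-2)
3. t=4/3 → R at (4,2/3); v=(-3,-2)
4. t=1/3 → B at (3,0); v=(-3,2)
5. t=1 → L at (0,2); v=(3,2)
6. t=4/3 → R at (4,14/3); v=(-3,2)

Final position: (4,14/3)
Wall sequence: RLRBLR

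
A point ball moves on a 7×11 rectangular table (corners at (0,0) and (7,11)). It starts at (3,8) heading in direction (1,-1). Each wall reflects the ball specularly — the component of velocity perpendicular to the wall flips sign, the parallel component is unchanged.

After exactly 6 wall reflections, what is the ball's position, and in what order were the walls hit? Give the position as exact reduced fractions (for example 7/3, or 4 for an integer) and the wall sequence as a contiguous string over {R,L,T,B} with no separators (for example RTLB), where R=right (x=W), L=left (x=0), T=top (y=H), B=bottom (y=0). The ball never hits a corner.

Final position: (0,5)
Wall sequence: RBLRTL

1. t=4 → R at (7,4); v=(-1,-1)
2. t=4 → B at (3,0); v=(-1,1)
3. t=3 → L at (0,3); v=(1,1)
4. t=7 → R at (7,10); v=(-1,1)
5. t=1 → T at (6,11); v=(-1,-1)
6. t=6 → L at (0,5); v=(1,-1)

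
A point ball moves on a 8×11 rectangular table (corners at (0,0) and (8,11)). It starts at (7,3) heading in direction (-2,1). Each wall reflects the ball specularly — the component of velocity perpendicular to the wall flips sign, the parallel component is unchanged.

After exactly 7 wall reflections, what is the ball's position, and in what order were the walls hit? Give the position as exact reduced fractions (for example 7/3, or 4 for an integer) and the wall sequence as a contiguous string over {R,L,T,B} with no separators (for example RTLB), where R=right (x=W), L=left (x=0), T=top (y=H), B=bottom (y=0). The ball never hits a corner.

1. t=7/2 → L at (0,13/2); v=(2,1)
2. t=4 → R at (8,21/2); v=(-2,1)
3. t=1/2 → T at (7,11); v=(-2,-1)
4. t=7/2 → L at (0,15/2); v=(2,-1)
5. t=4 → R at (8,7/2); v=(-2,-1)
6. t=7/2 → B at (1,0); v=(-2,1)
7. t=1/2 → L at (0,1/2); v=(2,1)

Final position: (0,1/2)
Wall sequence: LRTLRBL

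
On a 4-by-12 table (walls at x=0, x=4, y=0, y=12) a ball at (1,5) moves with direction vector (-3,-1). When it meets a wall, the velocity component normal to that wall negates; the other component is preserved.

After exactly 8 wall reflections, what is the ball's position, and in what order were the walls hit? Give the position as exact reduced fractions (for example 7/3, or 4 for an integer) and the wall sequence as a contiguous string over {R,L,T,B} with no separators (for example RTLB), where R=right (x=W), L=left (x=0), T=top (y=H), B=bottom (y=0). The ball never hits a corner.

Final position: (0,10/3)
Wall sequence: LRLRBLRL

1. t=1/3 → L at (0,14/3); v=(3,-1)
2. t=4/3 → R at (4,10/3); v=(-3,-1)
3. t=4/3 → L at (0,2); v=(3,-1)
4. t=4/3 → R at (4,2/3); v=(-3,-1)
5. t=2/3 → B at (2,0); v=(-3,1)
6. t=2/3 → L at (0,2/3); v=(3,1)
7. t=4/3 → R at (4,2); v=(-3,1)
8. t=4/3 → L at (0,10/3); v=(3,1)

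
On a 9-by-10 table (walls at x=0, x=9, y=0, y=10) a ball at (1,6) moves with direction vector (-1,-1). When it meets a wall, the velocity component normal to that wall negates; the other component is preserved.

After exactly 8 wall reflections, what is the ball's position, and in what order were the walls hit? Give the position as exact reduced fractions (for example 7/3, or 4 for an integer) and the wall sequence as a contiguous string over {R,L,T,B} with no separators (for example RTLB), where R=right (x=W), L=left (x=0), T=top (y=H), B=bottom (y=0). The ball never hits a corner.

Final position: (1,10)
Wall sequence: LBRTLBRT

1. t=1 → L at (0,5); v=(1,-1)
2. t=5 → B at (5,0); v=(1,1)
3. t=4 → R at (9,4); v=(-1,1)
4. t=6 → T at (3,10); v=(-1,-1)
5. t=3 → L at (0,7); v=(1,-1)
6. t=7 → B at (7,0); v=(1,1)
7. t=2 → R at (9,2); v=(-1,1)
8. t=8 → T at (1,10); v=(-1,-1)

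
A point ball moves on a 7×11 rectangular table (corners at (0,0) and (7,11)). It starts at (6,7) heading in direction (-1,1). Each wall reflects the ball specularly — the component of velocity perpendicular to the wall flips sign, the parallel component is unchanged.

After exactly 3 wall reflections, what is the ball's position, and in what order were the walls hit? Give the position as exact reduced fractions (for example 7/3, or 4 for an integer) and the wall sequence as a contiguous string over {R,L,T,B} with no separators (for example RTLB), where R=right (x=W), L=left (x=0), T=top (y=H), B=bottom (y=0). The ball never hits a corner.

1. t=4 → T at (2,11); v=(-1,-1)
2. t=2 → L at (0,9); v=(1,-1)
3. t=7 → R at (7,2); v=(-1,-1)

Final position: (7,2)
Wall sequence: TLR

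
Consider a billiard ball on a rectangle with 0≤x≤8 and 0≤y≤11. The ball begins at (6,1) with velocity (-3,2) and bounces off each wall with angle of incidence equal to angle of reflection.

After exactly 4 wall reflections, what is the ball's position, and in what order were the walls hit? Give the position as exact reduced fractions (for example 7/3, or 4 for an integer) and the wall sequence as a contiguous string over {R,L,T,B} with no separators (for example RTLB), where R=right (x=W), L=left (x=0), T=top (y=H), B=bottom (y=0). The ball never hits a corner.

1. t=2 → L at (0,5); v=(3,2)
2. t=8/3 → R at (8,31/3); v=(-3,2)
3. t=1/3 → T at (7,11); v=(-3,-2)
4. t=7/3 → L at (0,19/3); v=(3,-2)

Final position: (0,19/3)
Wall sequence: LRTL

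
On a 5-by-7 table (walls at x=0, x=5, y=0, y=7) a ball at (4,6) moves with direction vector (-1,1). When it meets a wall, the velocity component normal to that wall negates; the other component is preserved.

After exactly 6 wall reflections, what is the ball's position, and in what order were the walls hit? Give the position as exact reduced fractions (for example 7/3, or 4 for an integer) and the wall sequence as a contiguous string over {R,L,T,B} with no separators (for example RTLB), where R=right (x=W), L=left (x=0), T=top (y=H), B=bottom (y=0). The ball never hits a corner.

1. t=1 → T at (3,7); v=(-1,-1)
2. t=3 → L at (0,4); v=(1,-1)
3. t=4 → B at (4,0); v=(1,1)
4. t=1 → R at (5,1); v=(-1,1)
5. t=5 → L at (0,6); v=(1,1)
6. t=1 → T at (1,7); v=(1,-1)

Final position: (1,7)
Wall sequence: TLBRLT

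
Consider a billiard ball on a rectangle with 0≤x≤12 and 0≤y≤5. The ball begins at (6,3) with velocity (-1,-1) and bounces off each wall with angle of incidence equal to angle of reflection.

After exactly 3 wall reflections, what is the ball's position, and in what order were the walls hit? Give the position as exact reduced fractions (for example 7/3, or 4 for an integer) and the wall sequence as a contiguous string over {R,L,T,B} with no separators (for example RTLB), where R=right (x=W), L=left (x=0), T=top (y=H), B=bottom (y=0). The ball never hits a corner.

Final position: (2,5)
Wall sequence: BLT

1. t=3 → B at (3,0); v=(-1,1)
2. t=3 → L at (0,3); v=(1,1)
3. t=2 → T at (2,5); v=(1,-1)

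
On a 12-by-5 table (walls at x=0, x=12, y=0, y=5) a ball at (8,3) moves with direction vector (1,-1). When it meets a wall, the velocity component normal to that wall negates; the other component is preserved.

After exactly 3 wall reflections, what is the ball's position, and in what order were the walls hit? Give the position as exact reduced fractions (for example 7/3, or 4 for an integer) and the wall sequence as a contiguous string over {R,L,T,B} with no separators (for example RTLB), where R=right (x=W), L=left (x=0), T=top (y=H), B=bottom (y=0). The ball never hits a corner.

Final position: (8,5)
Wall sequence: BRT

1. t=3 → B at (11,0); v=(1,1)
2. t=1 → R at (12,1); v=(-1,1)
3. t=4 → T at (8,5); v=(-1,-1)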